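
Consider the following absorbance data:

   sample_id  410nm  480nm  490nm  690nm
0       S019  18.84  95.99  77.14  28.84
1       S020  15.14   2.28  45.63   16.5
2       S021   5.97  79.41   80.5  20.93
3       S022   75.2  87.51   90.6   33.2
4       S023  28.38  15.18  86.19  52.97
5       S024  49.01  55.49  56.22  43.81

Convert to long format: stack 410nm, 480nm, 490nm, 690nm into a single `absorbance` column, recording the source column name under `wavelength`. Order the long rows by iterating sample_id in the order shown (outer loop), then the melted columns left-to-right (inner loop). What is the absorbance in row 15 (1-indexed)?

90.6

24 rows total (6 × 4). Row 15: index ⌊(15-1)/4⌋ = 3 into sample_id → S022; (15-1) mod 4 = 2 into the melted columns → 490nm.
So row 15 is (S022, 490nm, 90.6); absorbance = 90.6.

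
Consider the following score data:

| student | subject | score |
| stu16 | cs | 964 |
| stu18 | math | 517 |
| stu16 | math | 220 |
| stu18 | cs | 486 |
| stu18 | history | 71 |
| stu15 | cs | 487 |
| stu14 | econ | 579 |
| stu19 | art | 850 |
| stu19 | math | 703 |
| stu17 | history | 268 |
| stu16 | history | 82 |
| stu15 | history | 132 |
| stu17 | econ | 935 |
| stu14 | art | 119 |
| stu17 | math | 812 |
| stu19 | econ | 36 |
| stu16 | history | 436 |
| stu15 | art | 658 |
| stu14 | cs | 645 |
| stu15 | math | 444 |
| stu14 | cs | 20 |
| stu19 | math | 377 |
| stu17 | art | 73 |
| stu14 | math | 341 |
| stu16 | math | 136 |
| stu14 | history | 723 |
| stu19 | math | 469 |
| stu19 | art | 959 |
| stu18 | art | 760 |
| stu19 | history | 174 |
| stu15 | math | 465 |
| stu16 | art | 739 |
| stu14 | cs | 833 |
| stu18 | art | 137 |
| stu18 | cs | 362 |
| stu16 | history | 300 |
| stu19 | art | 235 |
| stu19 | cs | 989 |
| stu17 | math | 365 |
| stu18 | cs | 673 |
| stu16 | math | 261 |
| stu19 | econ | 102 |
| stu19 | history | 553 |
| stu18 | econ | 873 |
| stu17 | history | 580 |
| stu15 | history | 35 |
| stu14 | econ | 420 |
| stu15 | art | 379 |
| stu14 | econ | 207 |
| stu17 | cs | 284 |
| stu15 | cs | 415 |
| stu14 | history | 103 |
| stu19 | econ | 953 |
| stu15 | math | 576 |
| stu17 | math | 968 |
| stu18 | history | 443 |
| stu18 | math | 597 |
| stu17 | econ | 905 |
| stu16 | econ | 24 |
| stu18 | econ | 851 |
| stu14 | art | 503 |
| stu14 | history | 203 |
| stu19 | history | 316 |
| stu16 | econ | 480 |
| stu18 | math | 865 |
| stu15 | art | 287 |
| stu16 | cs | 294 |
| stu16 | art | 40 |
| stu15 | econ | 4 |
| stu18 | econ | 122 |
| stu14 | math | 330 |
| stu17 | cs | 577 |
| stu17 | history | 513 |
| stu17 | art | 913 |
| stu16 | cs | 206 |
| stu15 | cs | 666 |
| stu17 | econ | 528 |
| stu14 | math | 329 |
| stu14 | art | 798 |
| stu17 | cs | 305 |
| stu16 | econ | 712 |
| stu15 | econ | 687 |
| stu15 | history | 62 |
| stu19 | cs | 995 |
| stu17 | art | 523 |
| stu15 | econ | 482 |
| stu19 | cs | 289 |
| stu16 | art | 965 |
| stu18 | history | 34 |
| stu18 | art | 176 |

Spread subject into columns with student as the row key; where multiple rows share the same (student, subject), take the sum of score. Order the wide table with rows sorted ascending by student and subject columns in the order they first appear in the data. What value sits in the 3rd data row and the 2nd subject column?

617

With rows sorted ascending by student, row 3 is student=stu16. subject columns in first-appearance order: cs, math, history, econ, art; column 2 is math.
Long rows with student=stu16, subject=math: 220 + 136 + 261 = 617.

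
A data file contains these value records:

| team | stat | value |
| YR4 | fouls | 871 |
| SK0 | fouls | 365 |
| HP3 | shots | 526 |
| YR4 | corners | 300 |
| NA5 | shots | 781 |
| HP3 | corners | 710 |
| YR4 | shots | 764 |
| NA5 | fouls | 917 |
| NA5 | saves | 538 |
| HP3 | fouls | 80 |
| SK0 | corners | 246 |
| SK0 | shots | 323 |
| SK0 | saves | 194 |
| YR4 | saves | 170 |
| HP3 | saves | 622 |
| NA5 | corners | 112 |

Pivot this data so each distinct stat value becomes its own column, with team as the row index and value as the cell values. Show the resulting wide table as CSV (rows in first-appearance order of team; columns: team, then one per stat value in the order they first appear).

team,fouls,shots,corners,saves
YR4,871,764,300,170
SK0,365,323,246,194
HP3,80,526,710,622
NA5,917,781,112,538

Columns: team plus the 4 distinct stat values (fouls, shots, corners, saves).
For example, row YR4 column fouls takes value=871 from the long row (YR4, fouls).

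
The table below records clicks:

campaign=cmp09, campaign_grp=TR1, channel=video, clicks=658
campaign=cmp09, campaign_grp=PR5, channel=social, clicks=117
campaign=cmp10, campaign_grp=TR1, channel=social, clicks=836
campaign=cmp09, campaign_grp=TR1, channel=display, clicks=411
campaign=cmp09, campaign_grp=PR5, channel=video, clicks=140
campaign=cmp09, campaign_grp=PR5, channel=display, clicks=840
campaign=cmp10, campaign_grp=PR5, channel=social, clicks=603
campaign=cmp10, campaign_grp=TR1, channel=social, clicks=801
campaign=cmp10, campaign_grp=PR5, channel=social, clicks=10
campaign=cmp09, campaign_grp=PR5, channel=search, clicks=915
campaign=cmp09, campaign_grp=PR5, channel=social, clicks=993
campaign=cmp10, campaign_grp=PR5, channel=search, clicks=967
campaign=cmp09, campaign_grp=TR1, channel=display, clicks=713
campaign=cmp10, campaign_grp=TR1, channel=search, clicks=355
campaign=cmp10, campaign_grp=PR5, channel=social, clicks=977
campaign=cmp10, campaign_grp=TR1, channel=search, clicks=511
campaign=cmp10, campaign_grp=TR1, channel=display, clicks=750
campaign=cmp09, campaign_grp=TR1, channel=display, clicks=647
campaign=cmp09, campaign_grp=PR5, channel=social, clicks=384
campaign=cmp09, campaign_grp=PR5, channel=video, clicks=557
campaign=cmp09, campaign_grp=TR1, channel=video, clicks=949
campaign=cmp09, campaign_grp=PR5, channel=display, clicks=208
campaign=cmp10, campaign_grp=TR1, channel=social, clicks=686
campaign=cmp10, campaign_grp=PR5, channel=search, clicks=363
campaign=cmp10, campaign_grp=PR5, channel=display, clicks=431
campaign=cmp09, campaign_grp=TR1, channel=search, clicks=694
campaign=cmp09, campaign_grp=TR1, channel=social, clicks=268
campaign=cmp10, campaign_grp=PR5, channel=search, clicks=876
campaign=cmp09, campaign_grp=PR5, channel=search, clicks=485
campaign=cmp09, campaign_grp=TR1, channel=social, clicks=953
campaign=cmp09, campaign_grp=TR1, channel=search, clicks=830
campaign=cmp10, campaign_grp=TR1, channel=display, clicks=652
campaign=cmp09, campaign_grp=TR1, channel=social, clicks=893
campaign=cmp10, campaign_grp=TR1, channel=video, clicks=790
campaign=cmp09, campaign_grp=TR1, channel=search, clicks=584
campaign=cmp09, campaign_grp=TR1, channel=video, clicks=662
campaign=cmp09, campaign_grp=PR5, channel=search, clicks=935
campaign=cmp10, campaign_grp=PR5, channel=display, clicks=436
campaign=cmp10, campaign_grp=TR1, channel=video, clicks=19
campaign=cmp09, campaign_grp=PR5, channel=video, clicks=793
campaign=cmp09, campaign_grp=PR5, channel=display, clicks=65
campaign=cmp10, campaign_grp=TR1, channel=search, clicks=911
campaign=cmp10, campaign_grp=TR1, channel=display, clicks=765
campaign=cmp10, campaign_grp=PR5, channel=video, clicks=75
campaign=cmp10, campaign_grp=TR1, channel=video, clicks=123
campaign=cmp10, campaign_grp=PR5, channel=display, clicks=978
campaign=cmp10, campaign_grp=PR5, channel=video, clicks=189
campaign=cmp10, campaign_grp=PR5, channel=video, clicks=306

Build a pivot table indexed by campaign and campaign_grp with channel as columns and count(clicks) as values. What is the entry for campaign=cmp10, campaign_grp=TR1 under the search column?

Rows with campaign=cmp10, campaign_grp=TR1 and channel=search: clicks values are 355, 511, 911.
3 rows match — count = 3.

3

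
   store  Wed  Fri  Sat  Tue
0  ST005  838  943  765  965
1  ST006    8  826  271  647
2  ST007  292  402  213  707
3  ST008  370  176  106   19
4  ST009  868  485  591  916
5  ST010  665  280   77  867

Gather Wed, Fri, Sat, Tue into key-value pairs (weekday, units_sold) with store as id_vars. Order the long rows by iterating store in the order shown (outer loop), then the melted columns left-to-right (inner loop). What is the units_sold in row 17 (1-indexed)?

868

24 rows total (6 × 4). Row 17: index ⌊(17-1)/4⌋ = 4 into store → ST009; (17-1) mod 4 = 0 into the melted columns → Wed.
So row 17 is (ST009, Wed, 868); units_sold = 868.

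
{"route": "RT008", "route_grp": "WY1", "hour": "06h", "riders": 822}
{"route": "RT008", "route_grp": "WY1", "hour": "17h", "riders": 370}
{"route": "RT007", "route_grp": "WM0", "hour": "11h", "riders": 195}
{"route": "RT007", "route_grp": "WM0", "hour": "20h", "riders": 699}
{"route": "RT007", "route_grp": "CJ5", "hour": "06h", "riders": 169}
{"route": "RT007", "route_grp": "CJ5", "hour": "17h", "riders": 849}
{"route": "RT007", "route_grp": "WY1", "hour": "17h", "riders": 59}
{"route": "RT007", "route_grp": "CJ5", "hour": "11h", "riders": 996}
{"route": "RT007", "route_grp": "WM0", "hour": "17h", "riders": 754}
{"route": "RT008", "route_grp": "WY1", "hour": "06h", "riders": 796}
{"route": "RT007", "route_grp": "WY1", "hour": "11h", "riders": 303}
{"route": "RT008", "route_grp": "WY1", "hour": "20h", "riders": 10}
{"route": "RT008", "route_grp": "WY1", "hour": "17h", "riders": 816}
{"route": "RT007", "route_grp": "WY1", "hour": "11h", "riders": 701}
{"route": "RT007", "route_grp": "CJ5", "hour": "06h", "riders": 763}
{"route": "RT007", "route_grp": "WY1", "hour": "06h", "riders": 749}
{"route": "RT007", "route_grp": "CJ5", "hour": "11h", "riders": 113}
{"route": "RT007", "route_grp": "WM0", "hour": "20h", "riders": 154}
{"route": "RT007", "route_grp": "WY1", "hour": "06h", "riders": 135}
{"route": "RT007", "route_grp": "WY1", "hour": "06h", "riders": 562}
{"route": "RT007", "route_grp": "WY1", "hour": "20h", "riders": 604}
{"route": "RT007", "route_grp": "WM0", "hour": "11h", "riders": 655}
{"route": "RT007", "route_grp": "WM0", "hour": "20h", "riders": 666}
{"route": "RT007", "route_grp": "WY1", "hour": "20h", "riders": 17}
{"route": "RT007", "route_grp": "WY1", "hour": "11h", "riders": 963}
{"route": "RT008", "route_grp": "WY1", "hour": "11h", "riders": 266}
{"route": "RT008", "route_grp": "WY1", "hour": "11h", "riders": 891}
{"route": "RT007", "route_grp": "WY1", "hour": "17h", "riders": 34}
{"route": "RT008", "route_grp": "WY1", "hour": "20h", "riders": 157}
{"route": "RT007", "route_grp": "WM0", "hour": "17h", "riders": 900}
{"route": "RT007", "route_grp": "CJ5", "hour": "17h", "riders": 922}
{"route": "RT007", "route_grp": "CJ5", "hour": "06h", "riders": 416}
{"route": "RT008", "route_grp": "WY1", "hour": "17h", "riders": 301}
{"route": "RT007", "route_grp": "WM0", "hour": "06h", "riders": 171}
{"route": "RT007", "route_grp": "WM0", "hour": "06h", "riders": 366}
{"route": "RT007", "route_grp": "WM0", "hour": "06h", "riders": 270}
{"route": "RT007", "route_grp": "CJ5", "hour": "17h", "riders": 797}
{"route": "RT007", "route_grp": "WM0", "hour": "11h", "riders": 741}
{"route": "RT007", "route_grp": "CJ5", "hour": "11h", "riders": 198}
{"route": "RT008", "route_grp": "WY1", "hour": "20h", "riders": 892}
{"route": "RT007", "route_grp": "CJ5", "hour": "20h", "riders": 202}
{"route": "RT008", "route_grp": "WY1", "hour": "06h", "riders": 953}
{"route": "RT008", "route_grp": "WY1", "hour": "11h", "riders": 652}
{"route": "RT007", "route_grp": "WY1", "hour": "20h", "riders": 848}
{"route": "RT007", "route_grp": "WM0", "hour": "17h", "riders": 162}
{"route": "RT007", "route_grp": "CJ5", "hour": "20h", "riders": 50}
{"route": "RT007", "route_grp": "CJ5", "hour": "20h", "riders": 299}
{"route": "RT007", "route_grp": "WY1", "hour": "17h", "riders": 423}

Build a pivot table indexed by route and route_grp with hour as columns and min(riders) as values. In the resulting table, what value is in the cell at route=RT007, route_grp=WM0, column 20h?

154

Rows with route=RT007, route_grp=WM0 and hour=20h: riders values are 699, 154, 666.
min(699, 154, 666) = 154.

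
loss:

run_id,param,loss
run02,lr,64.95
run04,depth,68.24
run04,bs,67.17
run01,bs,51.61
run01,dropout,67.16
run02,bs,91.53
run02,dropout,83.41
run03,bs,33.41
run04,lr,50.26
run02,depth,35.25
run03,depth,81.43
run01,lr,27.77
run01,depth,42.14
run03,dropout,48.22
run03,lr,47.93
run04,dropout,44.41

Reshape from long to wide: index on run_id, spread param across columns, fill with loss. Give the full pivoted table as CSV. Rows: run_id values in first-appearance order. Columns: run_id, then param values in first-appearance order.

Columns: run_id plus the 4 distinct param values (lr, depth, bs, dropout).
For example, row run02 column lr takes loss=64.95 from the long row (run02, lr).

run_id,lr,depth,bs,dropout
run02,64.95,35.25,91.53,83.41
run04,50.26,68.24,67.17,44.41
run01,27.77,42.14,51.61,67.16
run03,47.93,81.43,33.41,48.22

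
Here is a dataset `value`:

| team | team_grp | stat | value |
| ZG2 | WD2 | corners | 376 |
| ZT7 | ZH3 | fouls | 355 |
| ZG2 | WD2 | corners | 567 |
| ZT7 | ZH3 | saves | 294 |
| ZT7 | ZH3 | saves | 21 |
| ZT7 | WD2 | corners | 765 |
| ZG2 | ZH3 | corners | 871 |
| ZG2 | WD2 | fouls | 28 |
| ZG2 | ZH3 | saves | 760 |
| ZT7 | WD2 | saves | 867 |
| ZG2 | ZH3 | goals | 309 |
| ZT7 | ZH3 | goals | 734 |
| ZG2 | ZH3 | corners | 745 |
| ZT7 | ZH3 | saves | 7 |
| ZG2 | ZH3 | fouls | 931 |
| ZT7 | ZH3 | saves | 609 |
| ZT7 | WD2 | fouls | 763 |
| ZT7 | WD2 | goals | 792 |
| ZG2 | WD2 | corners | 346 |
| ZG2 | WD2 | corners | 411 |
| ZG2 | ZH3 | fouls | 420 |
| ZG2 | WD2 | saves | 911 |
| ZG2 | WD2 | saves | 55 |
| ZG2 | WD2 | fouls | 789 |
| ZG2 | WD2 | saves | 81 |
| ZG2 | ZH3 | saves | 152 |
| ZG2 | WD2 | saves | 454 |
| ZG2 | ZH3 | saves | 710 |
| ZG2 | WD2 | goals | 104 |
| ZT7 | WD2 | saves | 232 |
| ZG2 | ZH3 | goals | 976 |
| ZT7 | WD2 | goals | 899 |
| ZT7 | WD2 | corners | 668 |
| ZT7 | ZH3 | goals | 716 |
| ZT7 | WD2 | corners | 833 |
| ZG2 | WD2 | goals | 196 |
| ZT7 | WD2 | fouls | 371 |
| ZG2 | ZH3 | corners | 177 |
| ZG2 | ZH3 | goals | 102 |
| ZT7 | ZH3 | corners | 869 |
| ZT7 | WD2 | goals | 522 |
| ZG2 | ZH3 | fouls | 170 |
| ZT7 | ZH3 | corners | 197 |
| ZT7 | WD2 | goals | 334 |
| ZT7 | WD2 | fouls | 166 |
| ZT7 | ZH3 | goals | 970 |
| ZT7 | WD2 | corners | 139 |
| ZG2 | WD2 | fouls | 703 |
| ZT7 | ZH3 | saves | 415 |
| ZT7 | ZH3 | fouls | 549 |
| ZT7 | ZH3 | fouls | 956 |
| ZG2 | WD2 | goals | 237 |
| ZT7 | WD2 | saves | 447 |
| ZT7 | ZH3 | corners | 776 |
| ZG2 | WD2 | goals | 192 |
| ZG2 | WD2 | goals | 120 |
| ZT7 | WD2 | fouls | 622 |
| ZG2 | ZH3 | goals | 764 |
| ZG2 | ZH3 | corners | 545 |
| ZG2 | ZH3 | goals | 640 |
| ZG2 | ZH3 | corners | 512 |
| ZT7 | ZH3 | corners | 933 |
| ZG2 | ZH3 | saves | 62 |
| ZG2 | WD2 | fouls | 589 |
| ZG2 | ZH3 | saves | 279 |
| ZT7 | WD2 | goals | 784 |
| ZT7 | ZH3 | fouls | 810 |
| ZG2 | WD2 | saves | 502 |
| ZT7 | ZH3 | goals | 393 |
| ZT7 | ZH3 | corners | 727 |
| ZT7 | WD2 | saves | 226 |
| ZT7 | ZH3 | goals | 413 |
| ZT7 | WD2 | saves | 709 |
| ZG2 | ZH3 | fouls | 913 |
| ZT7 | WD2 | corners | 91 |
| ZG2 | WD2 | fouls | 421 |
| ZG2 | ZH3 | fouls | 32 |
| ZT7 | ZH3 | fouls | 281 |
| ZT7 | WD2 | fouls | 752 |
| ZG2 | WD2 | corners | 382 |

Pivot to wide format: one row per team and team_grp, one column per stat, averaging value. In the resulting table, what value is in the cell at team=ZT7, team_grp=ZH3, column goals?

Rows with team=ZT7, team_grp=ZH3 and stat=goals: value values are 734, 716, 970, 393, 413.
(734 + 716 + 970 + 393 + 413) / 5 = 645.20.

645.20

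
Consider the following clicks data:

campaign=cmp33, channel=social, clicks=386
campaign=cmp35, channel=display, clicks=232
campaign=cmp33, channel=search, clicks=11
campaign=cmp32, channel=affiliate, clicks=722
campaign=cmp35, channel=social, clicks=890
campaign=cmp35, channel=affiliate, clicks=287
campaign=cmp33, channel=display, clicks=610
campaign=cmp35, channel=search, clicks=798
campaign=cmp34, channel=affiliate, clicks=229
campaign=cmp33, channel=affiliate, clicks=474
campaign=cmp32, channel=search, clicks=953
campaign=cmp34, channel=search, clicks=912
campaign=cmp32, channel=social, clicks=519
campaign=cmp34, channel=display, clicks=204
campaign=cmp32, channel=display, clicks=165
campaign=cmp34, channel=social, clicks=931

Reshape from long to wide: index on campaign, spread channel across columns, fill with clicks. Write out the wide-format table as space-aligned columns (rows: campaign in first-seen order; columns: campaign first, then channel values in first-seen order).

campaign  social  display  search  affiliate
cmp33     386     610      11      474      
cmp35     890     232      798     287      
cmp32     519     165      953     722      
cmp34     931     204      912     229      

Columns: campaign plus the 4 distinct channel values (social, display, search, affiliate).
For example, row cmp33 column social takes clicks=386 from the long row (cmp33, social).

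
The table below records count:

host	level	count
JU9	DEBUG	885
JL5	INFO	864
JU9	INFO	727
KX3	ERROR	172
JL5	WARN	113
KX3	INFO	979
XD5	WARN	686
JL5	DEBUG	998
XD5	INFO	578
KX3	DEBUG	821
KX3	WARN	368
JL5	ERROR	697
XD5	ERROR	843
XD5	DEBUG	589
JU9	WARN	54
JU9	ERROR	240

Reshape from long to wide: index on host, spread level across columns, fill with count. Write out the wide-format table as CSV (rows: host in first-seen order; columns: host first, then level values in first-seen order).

host,DEBUG,INFO,ERROR,WARN
JU9,885,727,240,54
JL5,998,864,697,113
KX3,821,979,172,368
XD5,589,578,843,686

Columns: host plus the 4 distinct level values (DEBUG, INFO, ERROR, WARN).
For example, row JU9 column DEBUG takes count=885 from the long row (JU9, DEBUG).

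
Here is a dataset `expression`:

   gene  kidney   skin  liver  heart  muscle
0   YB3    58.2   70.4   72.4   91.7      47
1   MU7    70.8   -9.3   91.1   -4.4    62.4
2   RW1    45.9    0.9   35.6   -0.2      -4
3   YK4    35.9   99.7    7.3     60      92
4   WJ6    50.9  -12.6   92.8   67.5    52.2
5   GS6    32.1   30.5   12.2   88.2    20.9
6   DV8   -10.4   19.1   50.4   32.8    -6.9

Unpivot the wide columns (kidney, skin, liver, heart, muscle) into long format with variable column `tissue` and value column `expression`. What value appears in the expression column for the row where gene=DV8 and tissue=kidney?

-10.4

Unpivoting turns each (gene, wide-column) pair into one long row.
The wide cell at row DV8, column kidney holds -10.4, so the long row (DV8, kidney) has expression=-10.4.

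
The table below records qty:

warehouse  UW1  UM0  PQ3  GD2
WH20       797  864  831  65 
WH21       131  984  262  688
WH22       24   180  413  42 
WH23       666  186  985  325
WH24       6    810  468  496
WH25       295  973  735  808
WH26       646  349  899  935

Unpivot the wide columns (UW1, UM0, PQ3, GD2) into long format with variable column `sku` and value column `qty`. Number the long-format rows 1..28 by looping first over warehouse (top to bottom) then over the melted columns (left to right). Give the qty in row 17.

28 rows total (7 × 4). Row 17: index ⌊(17-1)/4⌋ = 4 into warehouse → WH24; (17-1) mod 4 = 0 into the melted columns → UW1.
So row 17 is (WH24, UW1, 6); qty = 6.

6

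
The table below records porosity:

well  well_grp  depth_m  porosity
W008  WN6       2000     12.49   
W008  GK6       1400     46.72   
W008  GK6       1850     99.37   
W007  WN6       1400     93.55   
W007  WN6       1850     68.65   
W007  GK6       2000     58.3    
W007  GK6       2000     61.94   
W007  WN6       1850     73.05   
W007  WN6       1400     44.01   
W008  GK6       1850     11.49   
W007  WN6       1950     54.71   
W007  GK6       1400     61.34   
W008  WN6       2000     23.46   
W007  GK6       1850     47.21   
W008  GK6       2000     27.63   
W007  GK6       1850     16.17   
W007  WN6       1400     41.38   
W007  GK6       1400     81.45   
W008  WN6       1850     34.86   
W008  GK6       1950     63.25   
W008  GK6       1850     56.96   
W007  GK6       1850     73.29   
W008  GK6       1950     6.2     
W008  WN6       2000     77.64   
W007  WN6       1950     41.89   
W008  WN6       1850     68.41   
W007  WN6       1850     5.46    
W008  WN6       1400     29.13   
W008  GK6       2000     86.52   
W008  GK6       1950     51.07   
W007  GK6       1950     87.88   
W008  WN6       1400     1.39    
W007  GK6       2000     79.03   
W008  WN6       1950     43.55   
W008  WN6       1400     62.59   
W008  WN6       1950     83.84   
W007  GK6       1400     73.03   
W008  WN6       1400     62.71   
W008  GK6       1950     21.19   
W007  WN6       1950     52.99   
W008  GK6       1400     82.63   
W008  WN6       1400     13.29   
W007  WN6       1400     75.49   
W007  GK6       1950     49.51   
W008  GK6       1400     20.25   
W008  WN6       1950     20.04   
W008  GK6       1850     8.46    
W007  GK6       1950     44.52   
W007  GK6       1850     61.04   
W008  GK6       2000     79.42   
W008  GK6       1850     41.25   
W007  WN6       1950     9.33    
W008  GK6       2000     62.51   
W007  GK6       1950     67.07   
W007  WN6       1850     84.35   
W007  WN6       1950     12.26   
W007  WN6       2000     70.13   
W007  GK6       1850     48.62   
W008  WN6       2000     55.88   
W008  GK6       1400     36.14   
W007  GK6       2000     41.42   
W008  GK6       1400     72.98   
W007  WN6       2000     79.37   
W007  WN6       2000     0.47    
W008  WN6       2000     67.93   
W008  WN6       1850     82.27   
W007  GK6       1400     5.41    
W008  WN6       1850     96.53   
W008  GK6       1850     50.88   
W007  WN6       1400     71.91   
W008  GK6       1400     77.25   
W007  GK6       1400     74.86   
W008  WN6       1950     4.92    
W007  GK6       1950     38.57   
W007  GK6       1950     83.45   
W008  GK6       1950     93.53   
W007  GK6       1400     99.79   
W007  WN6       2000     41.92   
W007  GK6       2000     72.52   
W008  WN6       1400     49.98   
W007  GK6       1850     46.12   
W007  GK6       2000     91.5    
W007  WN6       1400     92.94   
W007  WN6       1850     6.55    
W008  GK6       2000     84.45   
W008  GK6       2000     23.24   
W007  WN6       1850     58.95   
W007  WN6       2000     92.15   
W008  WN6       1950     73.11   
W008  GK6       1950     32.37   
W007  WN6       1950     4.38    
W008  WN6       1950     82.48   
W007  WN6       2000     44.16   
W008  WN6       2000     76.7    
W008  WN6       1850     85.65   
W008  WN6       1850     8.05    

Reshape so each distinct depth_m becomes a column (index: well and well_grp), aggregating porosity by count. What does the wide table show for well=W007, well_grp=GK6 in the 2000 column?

Rows with well=W007, well_grp=GK6 and depth_m=2000: porosity values are 58.3, 61.94, 79.03, 41.42, 72.52, 91.5.
6 rows match — count = 6.

6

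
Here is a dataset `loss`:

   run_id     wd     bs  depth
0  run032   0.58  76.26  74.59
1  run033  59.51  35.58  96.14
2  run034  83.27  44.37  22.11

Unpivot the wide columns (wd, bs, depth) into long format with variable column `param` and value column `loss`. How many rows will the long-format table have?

3 run_id values × 3 melted columns = 9 rows.

9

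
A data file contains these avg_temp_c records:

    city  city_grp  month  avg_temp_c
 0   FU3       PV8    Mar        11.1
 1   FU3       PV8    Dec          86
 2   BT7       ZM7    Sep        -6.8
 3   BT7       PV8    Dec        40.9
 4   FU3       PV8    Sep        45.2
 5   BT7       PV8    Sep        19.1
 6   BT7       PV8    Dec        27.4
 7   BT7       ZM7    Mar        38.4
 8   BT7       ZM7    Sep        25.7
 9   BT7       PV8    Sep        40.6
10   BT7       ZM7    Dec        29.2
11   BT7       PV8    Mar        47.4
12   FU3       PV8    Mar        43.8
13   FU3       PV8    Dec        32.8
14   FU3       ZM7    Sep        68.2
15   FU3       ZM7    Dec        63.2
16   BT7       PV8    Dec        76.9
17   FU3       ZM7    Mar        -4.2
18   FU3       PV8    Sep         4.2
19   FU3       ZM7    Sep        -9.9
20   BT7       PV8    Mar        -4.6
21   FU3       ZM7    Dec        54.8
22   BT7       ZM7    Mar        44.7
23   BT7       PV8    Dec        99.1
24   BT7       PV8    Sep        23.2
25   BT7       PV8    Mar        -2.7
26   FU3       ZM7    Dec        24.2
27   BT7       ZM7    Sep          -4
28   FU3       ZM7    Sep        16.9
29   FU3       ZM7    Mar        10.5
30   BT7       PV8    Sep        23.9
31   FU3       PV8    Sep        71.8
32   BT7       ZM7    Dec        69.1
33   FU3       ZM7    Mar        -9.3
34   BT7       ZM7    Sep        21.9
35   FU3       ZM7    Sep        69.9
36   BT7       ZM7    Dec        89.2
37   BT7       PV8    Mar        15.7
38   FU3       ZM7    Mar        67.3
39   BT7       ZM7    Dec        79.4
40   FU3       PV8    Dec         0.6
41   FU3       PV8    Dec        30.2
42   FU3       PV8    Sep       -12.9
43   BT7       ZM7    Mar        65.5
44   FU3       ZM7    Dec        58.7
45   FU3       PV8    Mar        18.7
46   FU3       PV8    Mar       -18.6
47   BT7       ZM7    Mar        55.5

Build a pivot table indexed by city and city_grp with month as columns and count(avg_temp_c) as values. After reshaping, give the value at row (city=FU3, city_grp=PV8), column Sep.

4

Rows with city=FU3, city_grp=PV8 and month=Sep: avg_temp_c values are 45.2, 4.2, 71.8, -12.9.
4 rows match — count = 4.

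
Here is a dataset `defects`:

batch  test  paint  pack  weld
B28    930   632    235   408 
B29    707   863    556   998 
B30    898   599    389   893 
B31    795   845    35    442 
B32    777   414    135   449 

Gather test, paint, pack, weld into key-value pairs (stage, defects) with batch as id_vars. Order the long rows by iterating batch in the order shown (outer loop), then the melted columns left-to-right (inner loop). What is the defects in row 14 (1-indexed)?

845

20 rows total (5 × 4). Row 14: index ⌊(14-1)/4⌋ = 3 into batch → B31; (14-1) mod 4 = 1 into the melted columns → paint.
So row 14 is (B31, paint, 845); defects = 845.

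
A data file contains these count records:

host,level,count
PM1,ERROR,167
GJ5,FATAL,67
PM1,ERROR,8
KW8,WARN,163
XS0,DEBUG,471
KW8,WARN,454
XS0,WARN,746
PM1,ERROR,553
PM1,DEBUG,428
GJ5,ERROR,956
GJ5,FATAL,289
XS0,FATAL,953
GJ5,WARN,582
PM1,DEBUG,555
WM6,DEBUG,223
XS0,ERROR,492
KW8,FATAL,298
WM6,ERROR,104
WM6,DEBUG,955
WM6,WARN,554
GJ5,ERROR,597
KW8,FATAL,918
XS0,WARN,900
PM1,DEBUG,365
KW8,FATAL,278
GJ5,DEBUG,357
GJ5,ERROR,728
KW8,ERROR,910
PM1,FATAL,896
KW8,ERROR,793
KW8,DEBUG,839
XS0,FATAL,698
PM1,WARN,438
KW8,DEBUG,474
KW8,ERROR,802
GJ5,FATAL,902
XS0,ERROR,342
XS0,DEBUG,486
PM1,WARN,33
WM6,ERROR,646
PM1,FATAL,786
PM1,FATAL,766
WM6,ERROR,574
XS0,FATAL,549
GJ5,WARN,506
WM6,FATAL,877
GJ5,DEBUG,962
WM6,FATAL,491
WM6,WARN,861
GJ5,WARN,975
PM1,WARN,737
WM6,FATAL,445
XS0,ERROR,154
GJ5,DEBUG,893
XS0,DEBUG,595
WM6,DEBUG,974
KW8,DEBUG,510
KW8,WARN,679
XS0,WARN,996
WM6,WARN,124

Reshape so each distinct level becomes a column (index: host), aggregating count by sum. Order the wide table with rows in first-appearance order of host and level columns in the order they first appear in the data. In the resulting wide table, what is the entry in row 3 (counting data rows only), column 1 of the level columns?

With rows in first-appearance order of host, row 3 is host=KW8. level columns in first-appearance order: ERROR, FATAL, WARN, DEBUG; column 1 is ERROR.
Long rows with host=KW8, level=ERROR: 910 + 793 + 802 = 2505.

2505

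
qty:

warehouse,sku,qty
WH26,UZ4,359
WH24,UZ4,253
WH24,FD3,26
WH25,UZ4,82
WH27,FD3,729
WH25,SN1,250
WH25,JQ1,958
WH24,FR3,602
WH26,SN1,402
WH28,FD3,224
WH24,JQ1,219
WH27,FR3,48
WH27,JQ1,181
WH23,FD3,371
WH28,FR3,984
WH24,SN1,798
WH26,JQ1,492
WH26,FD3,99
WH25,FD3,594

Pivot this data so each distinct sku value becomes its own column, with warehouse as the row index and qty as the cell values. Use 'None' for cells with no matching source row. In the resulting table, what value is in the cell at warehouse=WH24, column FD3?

The long row with warehouse=WH24, sku=FD3 has qty=26.

26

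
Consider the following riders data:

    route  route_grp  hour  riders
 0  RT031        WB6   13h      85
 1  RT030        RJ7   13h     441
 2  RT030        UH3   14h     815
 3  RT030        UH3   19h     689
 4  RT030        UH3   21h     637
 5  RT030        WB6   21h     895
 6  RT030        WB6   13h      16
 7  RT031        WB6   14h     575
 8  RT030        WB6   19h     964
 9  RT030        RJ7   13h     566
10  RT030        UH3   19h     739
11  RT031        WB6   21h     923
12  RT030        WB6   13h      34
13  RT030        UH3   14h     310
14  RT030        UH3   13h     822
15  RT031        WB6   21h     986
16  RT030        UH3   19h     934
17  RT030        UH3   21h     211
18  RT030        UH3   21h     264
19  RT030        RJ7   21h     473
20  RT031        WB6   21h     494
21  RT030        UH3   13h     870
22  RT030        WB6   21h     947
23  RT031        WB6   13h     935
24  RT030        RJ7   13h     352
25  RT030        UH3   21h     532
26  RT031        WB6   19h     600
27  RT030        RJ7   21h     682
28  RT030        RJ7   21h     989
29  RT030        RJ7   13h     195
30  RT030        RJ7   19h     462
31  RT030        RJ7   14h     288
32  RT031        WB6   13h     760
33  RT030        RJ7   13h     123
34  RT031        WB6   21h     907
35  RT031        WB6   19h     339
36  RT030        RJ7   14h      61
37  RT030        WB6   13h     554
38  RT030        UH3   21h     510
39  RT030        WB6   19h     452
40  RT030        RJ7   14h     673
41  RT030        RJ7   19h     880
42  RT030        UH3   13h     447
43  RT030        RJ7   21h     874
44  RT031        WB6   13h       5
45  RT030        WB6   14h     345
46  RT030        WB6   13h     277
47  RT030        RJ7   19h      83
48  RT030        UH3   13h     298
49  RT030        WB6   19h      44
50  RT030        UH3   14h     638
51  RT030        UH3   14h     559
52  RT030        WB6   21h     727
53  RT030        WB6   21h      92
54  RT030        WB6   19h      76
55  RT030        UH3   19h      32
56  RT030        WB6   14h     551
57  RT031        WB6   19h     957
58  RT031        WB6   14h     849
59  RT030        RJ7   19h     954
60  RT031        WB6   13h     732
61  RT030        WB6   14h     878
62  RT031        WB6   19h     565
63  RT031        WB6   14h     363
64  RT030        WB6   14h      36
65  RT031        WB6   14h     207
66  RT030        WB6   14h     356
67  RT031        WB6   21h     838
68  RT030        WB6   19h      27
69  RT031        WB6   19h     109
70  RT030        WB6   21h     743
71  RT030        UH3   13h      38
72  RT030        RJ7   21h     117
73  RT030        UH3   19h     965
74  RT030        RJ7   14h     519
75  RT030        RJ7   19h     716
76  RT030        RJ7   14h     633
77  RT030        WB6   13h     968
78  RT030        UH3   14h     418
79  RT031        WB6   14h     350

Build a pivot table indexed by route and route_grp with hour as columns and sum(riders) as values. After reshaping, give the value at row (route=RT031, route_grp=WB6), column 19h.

2570

Rows with route=RT031, route_grp=WB6 and hour=19h: riders values are 600, 339, 957, 565, 109.
600 + 339 + 957 + 565 + 109 = 2570.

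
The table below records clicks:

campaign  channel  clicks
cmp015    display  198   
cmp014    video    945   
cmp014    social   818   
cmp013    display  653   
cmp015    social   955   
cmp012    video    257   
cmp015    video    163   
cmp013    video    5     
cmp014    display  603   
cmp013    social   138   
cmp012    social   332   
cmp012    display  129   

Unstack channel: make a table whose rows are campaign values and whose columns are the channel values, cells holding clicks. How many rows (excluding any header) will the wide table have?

4

4 distinct campaign values → 4 rows.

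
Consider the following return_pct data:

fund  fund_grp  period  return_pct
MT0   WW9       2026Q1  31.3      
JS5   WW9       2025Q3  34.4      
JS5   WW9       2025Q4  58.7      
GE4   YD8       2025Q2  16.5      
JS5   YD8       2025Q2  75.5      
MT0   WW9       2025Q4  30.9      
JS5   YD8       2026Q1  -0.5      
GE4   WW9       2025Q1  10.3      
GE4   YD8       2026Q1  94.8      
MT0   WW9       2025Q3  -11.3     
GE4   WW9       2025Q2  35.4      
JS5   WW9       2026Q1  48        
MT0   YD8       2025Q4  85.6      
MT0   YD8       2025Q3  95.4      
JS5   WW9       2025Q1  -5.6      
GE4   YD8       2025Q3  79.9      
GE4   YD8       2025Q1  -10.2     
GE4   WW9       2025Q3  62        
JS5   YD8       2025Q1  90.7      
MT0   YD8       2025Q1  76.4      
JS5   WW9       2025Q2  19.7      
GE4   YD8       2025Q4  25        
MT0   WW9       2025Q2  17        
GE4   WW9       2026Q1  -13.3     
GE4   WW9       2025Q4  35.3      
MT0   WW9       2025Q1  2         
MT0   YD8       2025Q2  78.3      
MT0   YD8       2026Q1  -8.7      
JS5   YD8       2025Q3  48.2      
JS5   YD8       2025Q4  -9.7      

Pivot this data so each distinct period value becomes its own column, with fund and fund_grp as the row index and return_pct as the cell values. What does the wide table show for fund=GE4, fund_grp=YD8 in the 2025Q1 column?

-10.2

Wide layout: rows indexed by fund and fund_grp, columns are the 5 distinct period values (2026Q1, 2025Q3, 2025Q4, 2025Q2, 2025Q1).
Cell (fund=GE4, fund_grp=YD8, period=2025Q1) draws from the long row where fund=GE4, fund_grp=YD8 and period=2025Q1, which has return_pct=-10.2.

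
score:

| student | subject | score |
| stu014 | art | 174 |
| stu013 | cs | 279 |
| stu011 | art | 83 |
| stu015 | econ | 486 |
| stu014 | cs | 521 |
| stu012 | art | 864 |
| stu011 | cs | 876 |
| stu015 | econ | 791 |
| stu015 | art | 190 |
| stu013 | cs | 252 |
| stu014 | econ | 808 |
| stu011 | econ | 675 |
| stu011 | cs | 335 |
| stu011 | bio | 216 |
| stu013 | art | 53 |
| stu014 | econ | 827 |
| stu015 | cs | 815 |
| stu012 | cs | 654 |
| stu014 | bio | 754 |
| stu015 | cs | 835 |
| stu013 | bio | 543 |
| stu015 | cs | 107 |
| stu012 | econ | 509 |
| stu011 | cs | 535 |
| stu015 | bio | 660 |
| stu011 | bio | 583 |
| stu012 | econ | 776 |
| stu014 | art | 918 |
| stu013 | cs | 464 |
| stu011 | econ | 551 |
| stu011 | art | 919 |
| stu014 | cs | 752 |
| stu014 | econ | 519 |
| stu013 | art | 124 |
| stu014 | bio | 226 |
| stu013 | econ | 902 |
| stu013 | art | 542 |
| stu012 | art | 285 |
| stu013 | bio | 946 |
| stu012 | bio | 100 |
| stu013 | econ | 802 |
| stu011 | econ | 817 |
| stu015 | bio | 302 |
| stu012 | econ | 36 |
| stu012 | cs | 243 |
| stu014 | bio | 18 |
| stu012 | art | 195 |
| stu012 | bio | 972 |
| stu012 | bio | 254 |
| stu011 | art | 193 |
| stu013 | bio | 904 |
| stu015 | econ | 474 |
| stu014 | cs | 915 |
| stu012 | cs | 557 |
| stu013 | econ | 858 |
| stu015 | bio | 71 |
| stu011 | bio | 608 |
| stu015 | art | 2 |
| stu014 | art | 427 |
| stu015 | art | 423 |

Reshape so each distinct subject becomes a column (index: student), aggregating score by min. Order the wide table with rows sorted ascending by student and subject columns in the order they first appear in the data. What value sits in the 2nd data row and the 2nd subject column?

With rows sorted ascending by student, row 2 is student=stu012. subject columns in first-appearance order: art, cs, econ, bio; column 2 is cs.
Long rows with student=stu012, subject=cs: min(654, 243, 557) = 243.

243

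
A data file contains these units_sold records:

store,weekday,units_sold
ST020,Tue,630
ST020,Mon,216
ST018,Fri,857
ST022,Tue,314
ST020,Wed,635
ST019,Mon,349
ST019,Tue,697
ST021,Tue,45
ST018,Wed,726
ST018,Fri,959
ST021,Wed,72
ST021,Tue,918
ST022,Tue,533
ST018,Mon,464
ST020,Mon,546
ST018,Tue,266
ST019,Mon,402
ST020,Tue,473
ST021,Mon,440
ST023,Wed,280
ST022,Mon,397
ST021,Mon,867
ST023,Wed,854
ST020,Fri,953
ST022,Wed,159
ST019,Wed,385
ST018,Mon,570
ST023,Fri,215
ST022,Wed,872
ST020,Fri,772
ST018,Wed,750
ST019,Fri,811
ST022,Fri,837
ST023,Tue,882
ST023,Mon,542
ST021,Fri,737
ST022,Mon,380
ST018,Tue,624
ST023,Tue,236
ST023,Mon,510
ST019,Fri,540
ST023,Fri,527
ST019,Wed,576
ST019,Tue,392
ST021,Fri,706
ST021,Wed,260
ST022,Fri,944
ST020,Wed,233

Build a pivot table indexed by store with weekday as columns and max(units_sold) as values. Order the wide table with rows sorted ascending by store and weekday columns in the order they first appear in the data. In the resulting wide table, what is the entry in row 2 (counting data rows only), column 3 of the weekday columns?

With rows sorted ascending by store, row 2 is store=ST019. weekday columns in first-appearance order: Tue, Mon, Fri, Wed; column 3 is Fri.
Long rows with store=ST019, weekday=Fri: max(811, 540) = 811.

811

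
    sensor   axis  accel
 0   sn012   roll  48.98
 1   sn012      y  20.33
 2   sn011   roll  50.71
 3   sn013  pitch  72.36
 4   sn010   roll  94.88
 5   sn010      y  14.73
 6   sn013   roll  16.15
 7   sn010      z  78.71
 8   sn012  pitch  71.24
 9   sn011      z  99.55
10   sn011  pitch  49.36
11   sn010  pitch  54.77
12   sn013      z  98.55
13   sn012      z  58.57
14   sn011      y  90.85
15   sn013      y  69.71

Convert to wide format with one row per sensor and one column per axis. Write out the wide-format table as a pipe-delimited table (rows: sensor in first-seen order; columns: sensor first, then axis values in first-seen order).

Columns: sensor plus the 4 distinct axis values (roll, y, pitch, z).
For example, row sn012 column roll takes accel=48.98 from the long row (sn012, roll).

| sensor | roll | y | pitch | z |
| sn012 | 48.98 | 20.33 | 71.24 | 58.57 |
| sn011 | 50.71 | 90.85 | 49.36 | 99.55 |
| sn013 | 16.15 | 69.71 | 72.36 | 98.55 |
| sn010 | 94.88 | 14.73 | 54.77 | 78.71 |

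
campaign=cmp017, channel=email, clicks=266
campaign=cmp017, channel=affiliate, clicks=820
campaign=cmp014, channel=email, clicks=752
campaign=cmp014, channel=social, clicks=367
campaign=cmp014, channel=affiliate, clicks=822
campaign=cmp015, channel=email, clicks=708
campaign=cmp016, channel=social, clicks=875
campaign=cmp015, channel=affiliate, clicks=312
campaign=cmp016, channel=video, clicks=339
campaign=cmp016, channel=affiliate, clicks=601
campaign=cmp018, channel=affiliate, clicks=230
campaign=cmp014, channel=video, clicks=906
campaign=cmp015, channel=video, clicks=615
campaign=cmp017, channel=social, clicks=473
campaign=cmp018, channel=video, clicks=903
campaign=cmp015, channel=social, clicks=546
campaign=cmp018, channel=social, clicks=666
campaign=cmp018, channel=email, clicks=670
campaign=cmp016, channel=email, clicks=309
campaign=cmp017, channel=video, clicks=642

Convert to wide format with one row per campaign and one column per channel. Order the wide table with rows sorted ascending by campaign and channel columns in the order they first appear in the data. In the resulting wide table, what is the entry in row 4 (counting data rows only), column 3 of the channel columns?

473

With rows sorted ascending by campaign, row 4 is campaign=cmp017. channel columns in first-appearance order: email, affiliate, social, video; column 3 is social.
Long rows with campaign=cmp017, channel=social: clicks = 473.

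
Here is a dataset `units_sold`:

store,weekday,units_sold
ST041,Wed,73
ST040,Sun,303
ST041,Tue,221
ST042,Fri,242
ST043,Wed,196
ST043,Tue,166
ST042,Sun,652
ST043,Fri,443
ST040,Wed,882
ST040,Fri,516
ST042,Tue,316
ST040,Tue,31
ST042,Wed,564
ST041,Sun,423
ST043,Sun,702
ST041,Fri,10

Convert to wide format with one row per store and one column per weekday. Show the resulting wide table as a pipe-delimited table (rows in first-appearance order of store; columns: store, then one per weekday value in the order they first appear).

| store | Wed | Sun | Tue | Fri |
| ST041 | 73 | 423 | 221 | 10 |
| ST040 | 882 | 303 | 31 | 516 |
| ST042 | 564 | 652 | 316 | 242 |
| ST043 | 196 | 702 | 166 | 443 |

Columns: store plus the 4 distinct weekday values (Wed, Sun, Tue, Fri).
For example, row ST041 column Wed takes units_sold=73 from the long row (ST041, Wed).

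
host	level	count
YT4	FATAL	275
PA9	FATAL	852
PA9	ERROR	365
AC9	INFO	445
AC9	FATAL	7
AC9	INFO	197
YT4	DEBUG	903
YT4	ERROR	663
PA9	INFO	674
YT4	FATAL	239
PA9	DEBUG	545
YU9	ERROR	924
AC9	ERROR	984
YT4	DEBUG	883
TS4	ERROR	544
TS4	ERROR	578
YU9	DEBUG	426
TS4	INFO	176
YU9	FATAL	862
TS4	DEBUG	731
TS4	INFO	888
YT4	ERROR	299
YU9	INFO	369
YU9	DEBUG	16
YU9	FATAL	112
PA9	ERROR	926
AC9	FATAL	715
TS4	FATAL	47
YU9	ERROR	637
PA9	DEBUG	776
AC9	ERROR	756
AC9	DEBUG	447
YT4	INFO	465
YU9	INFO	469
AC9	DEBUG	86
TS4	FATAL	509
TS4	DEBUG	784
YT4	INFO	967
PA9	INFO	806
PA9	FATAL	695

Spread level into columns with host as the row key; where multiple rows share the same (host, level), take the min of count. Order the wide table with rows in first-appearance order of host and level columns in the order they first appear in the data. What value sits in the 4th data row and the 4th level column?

With rows in first-appearance order of host, row 4 is host=YU9. level columns in first-appearance order: FATAL, ERROR, INFO, DEBUG; column 4 is DEBUG.
Long rows with host=YU9, level=DEBUG: min(426, 16) = 16.

16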